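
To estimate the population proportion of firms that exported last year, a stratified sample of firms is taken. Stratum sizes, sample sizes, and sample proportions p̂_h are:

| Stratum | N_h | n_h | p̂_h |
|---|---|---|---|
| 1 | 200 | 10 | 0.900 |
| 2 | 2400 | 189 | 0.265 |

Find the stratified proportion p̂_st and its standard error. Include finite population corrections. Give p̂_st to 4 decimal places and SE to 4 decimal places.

N = 2600; stratum weights W_h = N_h/N.
p̂_st = Σ W_h p̂_h = (200·0.900 + 2400·0.265)/2600 = 0.31385
V̂(p̂_st) = Σ W_h² (1 − n_h/N_h) p̂_h(1−p̂_h)/(n_h−1):
  stratum 1: (200/2600)²·(1 − 10/200)·0.900·0.100/9 = 5.6213e-05
  stratum 2: (2400/2600)²·(1 − 189/2400)·0.265·0.735/188 = 0.000813259
V̂(p̂_st) = 0.000869472; SE = √V̂ = 0.0294868

p̂_st ≈ 0.3138, SE ≈ 0.0295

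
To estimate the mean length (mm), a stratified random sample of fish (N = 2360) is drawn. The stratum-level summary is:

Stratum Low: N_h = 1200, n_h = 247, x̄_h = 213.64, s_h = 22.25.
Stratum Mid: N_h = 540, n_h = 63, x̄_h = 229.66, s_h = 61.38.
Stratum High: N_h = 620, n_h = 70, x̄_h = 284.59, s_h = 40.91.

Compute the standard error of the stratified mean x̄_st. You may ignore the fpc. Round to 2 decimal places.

V̂(x̄_st) = Σ W_h² s_h²/n_h, with W_h = N_h/N and N = 2360:
  stratum Low: (1200/2360)²·22.25²/247 = 0.518205
  stratum Mid: (540/2360)²·61.38²/63 = 3.13095
  stratum High: (620/2360)²·40.91²/70 = 1.65014
V̂(x̄_st) = 5.2993
SE(x̄_st) = √5.2993 = 2.30202

SE(x̄_st) ≈ 2.30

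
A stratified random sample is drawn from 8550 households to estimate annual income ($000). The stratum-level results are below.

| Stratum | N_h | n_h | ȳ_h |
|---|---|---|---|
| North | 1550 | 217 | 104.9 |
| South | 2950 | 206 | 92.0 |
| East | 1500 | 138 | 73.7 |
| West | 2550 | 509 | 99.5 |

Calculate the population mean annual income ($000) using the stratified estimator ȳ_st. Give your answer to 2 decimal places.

N = Σ N_h = 8550. Stratum weights W_h = N_h/N.
ȳ_st = (1550·104.9 + 2950·92.0 + 1500·73.7 + 2550·99.5) / 8550 = 93.3649

ȳ_st ≈ 93.36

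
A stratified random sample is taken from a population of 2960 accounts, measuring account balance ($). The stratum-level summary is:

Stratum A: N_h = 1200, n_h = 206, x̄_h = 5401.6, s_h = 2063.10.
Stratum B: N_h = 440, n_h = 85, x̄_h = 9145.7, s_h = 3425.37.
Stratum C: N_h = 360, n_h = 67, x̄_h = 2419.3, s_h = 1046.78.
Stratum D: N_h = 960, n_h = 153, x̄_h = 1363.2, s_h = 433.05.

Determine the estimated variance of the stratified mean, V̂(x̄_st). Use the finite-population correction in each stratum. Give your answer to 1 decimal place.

V̂(x̄_st) = Σ W_h² (1 − n_h/N_h) s_h²/n_h, with W_h = N_h/N and N = 2960:
  stratum A: (1200/2960)²·(1 − 206/1200)·2063.10²/206 = 2812.92
  stratum B: (440/2960)²·(1 − 85/440)·3425.37²/85 = 2460.9
  stratum C: (360/2960)²·(1 − 67/360)·1046.78²/67 = 196.89
  stratum D: (960/2960)²·(1 − 153/960)·433.05²/153 = 108.379
V̂(x̄_st) = 5579.09

V̂(x̄_st) ≈ 5579.1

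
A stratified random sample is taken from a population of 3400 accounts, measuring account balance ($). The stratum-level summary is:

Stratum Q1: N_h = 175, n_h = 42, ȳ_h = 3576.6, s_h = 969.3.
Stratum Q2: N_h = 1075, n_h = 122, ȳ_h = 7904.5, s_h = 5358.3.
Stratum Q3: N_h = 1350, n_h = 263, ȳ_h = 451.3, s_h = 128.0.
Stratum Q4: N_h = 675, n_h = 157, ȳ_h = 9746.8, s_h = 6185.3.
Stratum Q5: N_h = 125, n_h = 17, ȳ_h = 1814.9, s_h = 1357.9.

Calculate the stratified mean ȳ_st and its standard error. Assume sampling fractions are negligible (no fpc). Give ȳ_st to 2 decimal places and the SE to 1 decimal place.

ȳ_st ≈ 4864.25, SE ≈ 182.6

ȳ_st = Σ W_h ȳ_h = (175·3576.6 + 1075·7904.5 + 1350·451.3 + 675·9746.8 + 125·1814.9)/3400 = 4864.25000
V̂(ȳ_st) = Σ W_h² s_h²/n_h, with W_h = N_h/N and N = 3400:
  stratum Q1: (175/3400)²·969.3²/42 = 59.2632
  stratum Q2: (1075/3400)²·5358.3²/122 = 23526.3
  stratum Q3: (1350/3400)²·128.0²/263 = 9.82141
  stratum Q4: (675/3400)²·6185.3²/157 = 9604.43
  stratum Q5: (125/3400)²·1357.9²/17 = 146.605
V̂(ȳ_st) = 33346.4
SE(ȳ_st) = √33346.4 = 182.61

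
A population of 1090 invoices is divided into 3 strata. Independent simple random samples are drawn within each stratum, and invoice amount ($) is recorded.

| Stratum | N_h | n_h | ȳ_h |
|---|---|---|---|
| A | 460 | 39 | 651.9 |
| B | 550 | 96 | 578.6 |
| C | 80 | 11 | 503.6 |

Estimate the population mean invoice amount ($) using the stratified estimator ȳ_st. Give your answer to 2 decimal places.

ȳ_st ≈ 604.03

N = Σ N_h = 1090. Stratum weights W_h = N_h/N.
ȳ_st = (460·651.9 + 550·578.6 + 80·503.6) / 1090 = 604.0294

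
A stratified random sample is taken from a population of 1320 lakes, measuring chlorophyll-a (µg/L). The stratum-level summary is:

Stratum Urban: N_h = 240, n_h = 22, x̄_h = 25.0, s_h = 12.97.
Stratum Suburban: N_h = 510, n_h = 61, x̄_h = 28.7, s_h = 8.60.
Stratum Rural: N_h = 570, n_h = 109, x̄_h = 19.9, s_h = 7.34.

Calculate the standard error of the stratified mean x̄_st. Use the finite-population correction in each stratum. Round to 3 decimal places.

V̂(x̄_st) = Σ W_h² (1 − n_h/N_h) s_h²/n_h, with W_h = N_h/N and N = 1320:
  stratum Urban: (240/1320)²·(1 − 22/240)·12.97²/22 = 0.229603
  stratum Suburban: (510/1320)²·(1 − 61/510)·8.60²/61 = 0.159344
  stratum Rural: (570/1320)²·(1 − 109/570)·7.34²/109 = 0.0745407
V̂(x̄_st) = 0.463487
SE(x̄_st) = √0.463487 = 0.680799

SE(x̄_st) ≈ 0.681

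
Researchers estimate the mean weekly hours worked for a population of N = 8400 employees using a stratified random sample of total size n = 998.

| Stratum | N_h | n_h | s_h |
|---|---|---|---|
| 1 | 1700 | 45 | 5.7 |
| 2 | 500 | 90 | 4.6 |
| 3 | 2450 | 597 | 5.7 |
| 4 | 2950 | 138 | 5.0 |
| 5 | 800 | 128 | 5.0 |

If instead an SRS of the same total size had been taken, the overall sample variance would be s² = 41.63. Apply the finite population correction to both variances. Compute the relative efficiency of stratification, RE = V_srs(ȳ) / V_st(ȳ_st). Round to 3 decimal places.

V̂(ȳ_st) = Σ W_h² (1 − n_h/N_h) s_h²/n_h, with W_h = N_h/N and N = 8400:
  stratum 1: (1700/8400)²·(1 − 45/1700)·5.7²/45 = 0.0287889
  stratum 2: (500/8400)²·(1 − 90/500)·4.6²/90 = 0.000683075
  stratum 3: (2450/8400)²·(1 − 597/2450)·5.7²/597 = 0.00350153
  stratum 4: (2950/8400)²·(1 − 138/2950)·5.0²/138 = 0.021298
  stratum 5: (800/8400)²·(1 − 128/800)·5.0²/128 = 0.0014881
V_st = 0.0557597
V_srs = (1 − 998/8400)·41.63/998 = 0.0367575
Relative efficiency = V_srs / V_st = 0.0367575/0.0557597 = 0.6592

RE ≈ 0.659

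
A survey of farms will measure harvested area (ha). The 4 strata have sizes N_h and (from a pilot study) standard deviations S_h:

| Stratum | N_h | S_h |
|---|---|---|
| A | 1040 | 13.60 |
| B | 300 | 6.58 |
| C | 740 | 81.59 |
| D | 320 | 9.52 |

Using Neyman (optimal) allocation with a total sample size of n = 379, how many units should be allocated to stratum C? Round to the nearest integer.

Neyman allocation: n_h = n · N_h S_h / Σ N_i S_i, with n = 379.
  stratum A: N_h·S_h = 1040·13.60 = 14144.00
  stratum B: N_h·S_h = 300·6.58 = 1974.00
  stratum C: N_h·S_h = 740·81.59 = 60376.60
  stratum D: N_h·S_h = 320·9.52 = 3046.40
Σ N_h S_h = 79541.00
n for stratum C = 379·60376.60/79541.00 = 287.685 → 288

288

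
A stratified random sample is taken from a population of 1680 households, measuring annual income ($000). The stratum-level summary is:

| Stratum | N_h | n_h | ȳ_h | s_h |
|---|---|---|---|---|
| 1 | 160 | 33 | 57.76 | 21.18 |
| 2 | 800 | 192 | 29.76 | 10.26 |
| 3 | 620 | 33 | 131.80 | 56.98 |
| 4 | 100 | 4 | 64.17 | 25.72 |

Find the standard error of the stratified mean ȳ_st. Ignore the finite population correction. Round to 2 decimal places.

SE(ȳ_st) ≈ 3.77

V̂(ȳ_st) = Σ W_h² s_h²/n_h, with W_h = N_h/N and N = 1680:
  stratum 1: (160/1680)²·21.18²/33 = 0.123299
  stratum 2: (800/1680)²·10.26²/192 = 0.124324
  stratum 3: (620/1680)²·56.98²/33 = 13.3997
  stratum 4: (100/1680)²·25.72²/4 = 0.585954
V̂(ȳ_st) = 14.2333
SE(ȳ_st) = √14.2333 = 3.7727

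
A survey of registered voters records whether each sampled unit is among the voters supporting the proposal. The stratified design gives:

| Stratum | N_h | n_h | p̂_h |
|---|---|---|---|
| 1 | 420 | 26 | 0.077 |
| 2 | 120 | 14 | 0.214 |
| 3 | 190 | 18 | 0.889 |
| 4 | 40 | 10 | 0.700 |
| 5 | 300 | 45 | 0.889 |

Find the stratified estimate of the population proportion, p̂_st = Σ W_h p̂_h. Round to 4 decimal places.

N = 1070; stratum weights W_h = N_h/N.
p̂_st = Σ W_h p̂_h = (420·0.077 + 120·0.214 + 190·0.889 + 40·0.700 + 300·0.889)/1070 = 0.48750

p̂_st ≈ 0.4875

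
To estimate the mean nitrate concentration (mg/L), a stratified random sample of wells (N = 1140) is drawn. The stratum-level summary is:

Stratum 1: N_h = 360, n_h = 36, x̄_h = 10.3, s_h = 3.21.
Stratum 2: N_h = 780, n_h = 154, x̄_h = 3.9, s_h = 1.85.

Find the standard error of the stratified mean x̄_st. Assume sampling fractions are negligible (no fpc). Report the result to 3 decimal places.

V̂(x̄_st) = Σ W_h² s_h²/n_h, with W_h = N_h/N and N = 1140:
  stratum 1: (360/1140)²·3.21²/36 = 0.0285432
  stratum 2: (780/1140)²·1.85²/154 = 0.010404
V̂(x̄_st) = 0.0389473
SE(x̄_st) = √0.0389473 = 0.197351

SE(x̄_st) ≈ 0.197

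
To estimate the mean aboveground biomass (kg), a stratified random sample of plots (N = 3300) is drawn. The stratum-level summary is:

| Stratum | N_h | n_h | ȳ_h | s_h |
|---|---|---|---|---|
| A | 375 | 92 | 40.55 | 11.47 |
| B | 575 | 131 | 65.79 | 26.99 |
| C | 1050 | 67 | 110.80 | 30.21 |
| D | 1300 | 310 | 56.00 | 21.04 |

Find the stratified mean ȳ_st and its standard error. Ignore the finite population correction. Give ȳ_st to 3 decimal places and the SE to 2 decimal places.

ȳ_st = Σ W_h ȳ_h = (375·40.55 + 575·65.79 + 1050·110.80 + 1300·56.00)/3300 = 73.38652
V̂(ȳ_st) = Σ W_h² s_h²/n_h, with W_h = N_h/N and N = 3300:
  stratum A: (375/3300)²·11.47²/92 = 0.018466
  stratum B: (575/3300)²·26.99²/131 = 0.168827
  stratum C: (1050/3300)²·30.21²/67 = 1.37904
  stratum D: (1300/3300)²·21.04²/310 = 0.22161
V̂(ȳ_st) = 1.78794
SE(ȳ_st) = √1.78794 = 1.33714

ȳ_st ≈ 73.387, SE ≈ 1.34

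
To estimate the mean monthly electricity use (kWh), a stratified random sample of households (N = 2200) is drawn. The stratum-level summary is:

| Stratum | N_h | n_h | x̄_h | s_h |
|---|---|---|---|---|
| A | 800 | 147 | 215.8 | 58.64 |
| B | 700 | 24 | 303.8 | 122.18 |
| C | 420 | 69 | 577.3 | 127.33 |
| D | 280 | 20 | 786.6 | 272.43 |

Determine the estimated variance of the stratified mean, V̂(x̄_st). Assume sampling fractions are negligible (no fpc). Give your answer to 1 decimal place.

V̂(x̄_st) ≈ 134.7

V̂(x̄_st) = Σ W_h² s_h²/n_h, with W_h = N_h/N and N = 2200:
  stratum A: (800/2200)²·58.64²/147 = 3.09318
  stratum B: (700/2200)²·122.18²/24 = 62.9709
  stratum C: (420/2200)²·127.33²/69 = 8.56378
  stratum D: (280/2200)²·272.43²/20 = 60.1105
V̂(x̄_st) = 134.738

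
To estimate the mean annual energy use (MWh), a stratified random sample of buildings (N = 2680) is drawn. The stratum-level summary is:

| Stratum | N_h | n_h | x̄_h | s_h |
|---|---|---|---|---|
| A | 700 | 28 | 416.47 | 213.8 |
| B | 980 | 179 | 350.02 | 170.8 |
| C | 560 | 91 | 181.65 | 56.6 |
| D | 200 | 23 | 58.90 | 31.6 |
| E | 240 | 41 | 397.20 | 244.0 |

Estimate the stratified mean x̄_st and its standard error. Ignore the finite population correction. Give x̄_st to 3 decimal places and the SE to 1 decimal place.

x̄_st = Σ W_h x̄_h = (700·416.47 + 980·350.02 + 560·181.65 + 200·58.90 + 240·397.20)/2680 = 314.69425
V̂(x̄_st) = Σ W_h² s_h²/n_h, with W_h = N_h/N and N = 2680:
  stratum A: (700/2680)²·213.8²/28 = 111.374
  stratum B: (980/2680)²·170.8²/179 = 21.7924
  stratum C: (560/2680)²·56.6²/91 = 1.53709
  stratum D: (200/2680)²·31.6²/23 = 0.241789
  stratum E: (240/2680)²·244.0²/41 = 11.6452
V̂(x̄_st) = 146.591
SE(x̄_st) = √146.591 = 12.1075

x̄_st ≈ 314.694, SE ≈ 12.1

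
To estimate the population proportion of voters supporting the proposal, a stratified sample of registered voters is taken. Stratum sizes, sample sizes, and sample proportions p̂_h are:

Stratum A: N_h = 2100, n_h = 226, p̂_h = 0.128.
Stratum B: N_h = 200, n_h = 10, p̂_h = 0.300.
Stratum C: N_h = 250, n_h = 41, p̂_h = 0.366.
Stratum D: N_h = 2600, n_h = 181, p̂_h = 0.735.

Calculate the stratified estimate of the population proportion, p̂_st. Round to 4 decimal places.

p̂_st ≈ 0.4527

N = 5150; stratum weights W_h = N_h/N.
p̂_st = Σ W_h p̂_h = (2100·0.128 + 200·0.300 + 250·0.366 + 2600·0.735)/5150 = 0.45268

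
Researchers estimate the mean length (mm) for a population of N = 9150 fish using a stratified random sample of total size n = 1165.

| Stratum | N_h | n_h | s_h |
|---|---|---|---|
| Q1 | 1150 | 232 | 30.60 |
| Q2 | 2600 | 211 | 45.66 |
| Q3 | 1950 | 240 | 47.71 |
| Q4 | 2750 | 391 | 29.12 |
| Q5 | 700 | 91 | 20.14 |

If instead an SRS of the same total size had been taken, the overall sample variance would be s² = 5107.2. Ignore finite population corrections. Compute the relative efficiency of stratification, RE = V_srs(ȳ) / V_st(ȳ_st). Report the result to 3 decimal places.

RE ≈ 2.895

V̂(ȳ_st) = Σ W_h² s_h²/n_h, with W_h = N_h/N and N = 9150:
  stratum Q1: (1150/9150)²·30.60²/232 = 0.0637541
  stratum Q2: (2600/9150)²·45.66²/211 = 0.7978
  stratum Q3: (1950/9150)²·47.71²/240 = 0.430759
  stratum Q4: (2750/9150)²·29.12²/391 = 0.195898
  stratum Q5: (700/9150)²·20.14²/91 = 0.0260874
V_st = 1.5143
V_srs = s²/n = 5107.2/1165 = 4.38386
Relative efficiency = V_srs / V_st = 4.38386/1.5143 = 2.8950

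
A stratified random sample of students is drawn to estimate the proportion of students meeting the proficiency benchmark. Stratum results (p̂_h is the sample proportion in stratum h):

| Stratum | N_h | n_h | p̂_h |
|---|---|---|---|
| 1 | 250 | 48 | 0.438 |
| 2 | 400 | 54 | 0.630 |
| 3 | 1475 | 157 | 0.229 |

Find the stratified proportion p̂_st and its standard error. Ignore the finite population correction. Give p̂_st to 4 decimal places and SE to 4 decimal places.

N = 2125; stratum weights W_h = N_h/N.
p̂_st = Σ W_h p̂_h = (250·0.438 + 400·0.630 + 1475·0.229)/2125 = 0.32907
V̂(p̂_st) = Σ W_h² p̂_h(1−p̂_h)/(n_h−1):
  stratum 1: (250/2125)²·0.438·0.562/47 = 7.24894e-05
  stratum 2: (400/2125)²·0.630·0.370/53 = 0.000155836
  stratum 3: (1475/2125)²·0.229·0.771/156 = 0.000545295
V̂(p̂_st) = 0.000773621; SE = √V̂ = 0.027814

p̂_st ≈ 0.3291, SE ≈ 0.0278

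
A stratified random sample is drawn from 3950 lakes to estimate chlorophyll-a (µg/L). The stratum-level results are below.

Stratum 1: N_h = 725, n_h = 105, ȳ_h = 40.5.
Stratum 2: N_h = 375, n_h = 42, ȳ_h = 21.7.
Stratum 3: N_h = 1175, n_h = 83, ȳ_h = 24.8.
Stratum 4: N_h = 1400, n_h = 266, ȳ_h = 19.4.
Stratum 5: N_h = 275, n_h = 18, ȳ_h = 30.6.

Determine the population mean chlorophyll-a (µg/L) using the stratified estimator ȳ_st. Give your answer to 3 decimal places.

N = Σ N_h = 3950. Stratum weights W_h = N_h/N.
ȳ_st = (725·40.5 + 375·21.7 + 1175·24.8 + 1400·19.4 + 275·30.6) / 3950 = 25.87722

ȳ_st ≈ 25.877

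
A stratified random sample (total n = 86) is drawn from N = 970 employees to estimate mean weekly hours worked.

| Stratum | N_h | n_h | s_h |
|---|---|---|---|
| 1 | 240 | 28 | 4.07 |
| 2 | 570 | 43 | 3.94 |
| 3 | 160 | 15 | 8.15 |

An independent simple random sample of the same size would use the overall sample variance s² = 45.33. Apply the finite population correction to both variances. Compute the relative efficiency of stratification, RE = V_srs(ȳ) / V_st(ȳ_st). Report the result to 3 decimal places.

RE ≈ 1.873

V̂(ȳ_st) = Σ W_h² (1 − n_h/N_h) s_h²/n_h, with W_h = N_h/N and N = 970:
  stratum 1: (240/970)²·(1 − 28/240)·4.07²/28 = 0.0319915
  stratum 2: (570/970)²·(1 − 43/570)·3.94²/43 = 0.115257
  stratum 3: (160/970)²·(1 − 15/160)·8.15²/15 = 0.109186
V_st = 0.256435
V_srs = (1 − 86/970)·45.33/86 = 0.480361
Relative efficiency = V_srs / V_st = 0.480361/0.256435 = 1.8732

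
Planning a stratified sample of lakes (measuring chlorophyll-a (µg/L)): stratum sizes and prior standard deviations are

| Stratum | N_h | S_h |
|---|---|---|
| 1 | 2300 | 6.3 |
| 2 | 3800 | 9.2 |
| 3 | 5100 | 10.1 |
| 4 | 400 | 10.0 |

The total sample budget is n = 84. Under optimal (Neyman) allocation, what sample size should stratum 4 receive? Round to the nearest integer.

3

Neyman allocation: n_h = n · N_h S_h / Σ N_i S_i, with n = 84.
  stratum 1: N_h·S_h = 2300·6.3 = 14490.00
  stratum 2: N_h·S_h = 3800·9.2 = 34960.00
  stratum 3: N_h·S_h = 5100·10.1 = 51510.00
  stratum 4: N_h·S_h = 400·10.0 = 4000.00
Σ N_h S_h = 104960.00
n for stratum 4 = 84·4000.00/104960.00 = 3.201 → 3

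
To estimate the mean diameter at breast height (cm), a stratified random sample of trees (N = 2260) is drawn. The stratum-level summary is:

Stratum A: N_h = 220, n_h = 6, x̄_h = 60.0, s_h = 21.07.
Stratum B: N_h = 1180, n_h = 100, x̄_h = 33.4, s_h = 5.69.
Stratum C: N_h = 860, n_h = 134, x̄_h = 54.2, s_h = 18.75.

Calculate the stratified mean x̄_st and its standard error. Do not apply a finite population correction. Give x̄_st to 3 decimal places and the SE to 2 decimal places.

x̄_st ≈ 43.904, SE ≈ 1.08

x̄_st = Σ W_h x̄_h = (220·60.0 + 1180·33.4 + 860·54.2)/2260 = 43.90442
V̂(x̄_st) = Σ W_h² s_h²/n_h, with W_h = N_h/N and N = 2260:
  stratum A: (220/2260)²·21.07²/6 = 0.701143
  stratum B: (1180/2260)²·5.69²/100 = 0.0882616
  stratum C: (860/2260)²·18.75²/134 = 0.379907
V̂(x̄_st) = 1.16931
SE(x̄_st) = √1.16931 = 1.08135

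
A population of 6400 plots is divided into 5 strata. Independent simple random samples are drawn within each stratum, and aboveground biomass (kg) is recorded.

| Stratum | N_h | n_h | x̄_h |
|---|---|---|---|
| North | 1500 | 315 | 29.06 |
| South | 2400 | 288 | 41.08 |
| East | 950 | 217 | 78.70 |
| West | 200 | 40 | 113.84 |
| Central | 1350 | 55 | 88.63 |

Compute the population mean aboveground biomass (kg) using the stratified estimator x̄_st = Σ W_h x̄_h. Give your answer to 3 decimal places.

N = Σ N_h = 6400. Stratum weights W_h = N_h/N.
x̄_st = (1500·29.06 + 2400·41.08 + 950·78.70 + 200·113.84 + 1350·88.63) / 6400 = 56.15086

x̄_st ≈ 56.151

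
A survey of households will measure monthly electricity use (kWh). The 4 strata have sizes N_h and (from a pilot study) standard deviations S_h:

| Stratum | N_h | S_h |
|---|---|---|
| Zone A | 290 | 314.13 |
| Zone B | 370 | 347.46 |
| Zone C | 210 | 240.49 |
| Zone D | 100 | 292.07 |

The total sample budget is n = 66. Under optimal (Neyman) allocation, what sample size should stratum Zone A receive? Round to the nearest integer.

20

Neyman allocation: n_h = n · N_h S_h / Σ N_i S_i, with n = 66.
  stratum Zone A: N_h·S_h = 290·314.13 = 91097.70
  stratum Zone B: N_h·S_h = 370·347.46 = 128560.20
  stratum Zone C: N_h·S_h = 210·240.49 = 50502.90
  stratum Zone D: N_h·S_h = 100·292.07 = 29207.00
Σ N_h S_h = 299367.80
n for stratum Zone A = 66·91097.70/299367.80 = 20.084 → 20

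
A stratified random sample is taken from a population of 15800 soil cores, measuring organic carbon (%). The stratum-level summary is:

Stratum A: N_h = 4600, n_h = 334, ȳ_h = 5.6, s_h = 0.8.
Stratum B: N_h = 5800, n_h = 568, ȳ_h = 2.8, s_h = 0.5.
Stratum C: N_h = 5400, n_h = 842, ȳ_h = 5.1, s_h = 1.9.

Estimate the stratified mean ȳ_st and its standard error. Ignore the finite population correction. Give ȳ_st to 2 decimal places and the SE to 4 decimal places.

ȳ_st ≈ 4.40, SE ≈ 0.0269

ȳ_st = Σ W_h ȳ_h = (4600·5.6 + 5800·2.8 + 5400·5.1)/15800 = 4.40127
V̂(ȳ_st) = Σ W_h² s_h²/n_h, with W_h = N_h/N and N = 15800:
  stratum A: (4600/15800)²·0.8²/334 = 0.000162418
  stratum B: (5800/15800)²·0.5²/568 = 5.93108e-05
  stratum C: (5400/15800)²·1.9²/842 = 0.000500805
V̂(ȳ_st) = 0.000722534
SE(ȳ_st) = √0.000722534 = 0.02688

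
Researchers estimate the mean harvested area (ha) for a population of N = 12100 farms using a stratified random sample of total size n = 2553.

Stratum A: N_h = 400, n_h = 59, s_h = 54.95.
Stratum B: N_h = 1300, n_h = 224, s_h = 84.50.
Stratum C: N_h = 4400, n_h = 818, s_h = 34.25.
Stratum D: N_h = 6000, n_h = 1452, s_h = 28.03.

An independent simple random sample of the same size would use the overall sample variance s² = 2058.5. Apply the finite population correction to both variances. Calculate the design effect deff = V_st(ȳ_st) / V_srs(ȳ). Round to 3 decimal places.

V̂(ȳ_st) = Σ W_h² (1 − n_h/N_h) s_h²/n_h, with W_h = N_h/N and N = 12100:
  stratum A: (400/12100)²·(1 − 59/400)·54.95²/59 = 0.047679
  stratum B: (1300/12100)²·(1 − 224/1300)·84.50²/224 = 0.304544
  stratum C: (4400/12100)²·(1 − 818/4400)·34.25²/818 = 0.154374
  stratum D: (6000/12100)²·(1 − 1452/6000)·28.03²/1452 = 0.100851
V_st = 0.607449
V_srs = (1 − 2553/12100)·2058.5/2553 = 0.636182
deff = V_st / V_srs = 0.607449/0.636182 = 0.9548

deff ≈ 0.955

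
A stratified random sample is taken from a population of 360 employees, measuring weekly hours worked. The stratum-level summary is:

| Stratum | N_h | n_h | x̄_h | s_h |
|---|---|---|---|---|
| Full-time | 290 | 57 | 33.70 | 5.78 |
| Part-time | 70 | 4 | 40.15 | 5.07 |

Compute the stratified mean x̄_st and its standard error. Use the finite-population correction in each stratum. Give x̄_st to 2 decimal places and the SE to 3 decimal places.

x̄_st = Σ W_h x̄_h = (290·33.70 + 70·40.15)/360 = 34.95417
V̂(x̄_st) = Σ W_h² (1 − n_h/N_h) s_h²/n_h, with W_h = N_h/N and N = 360:
  stratum Full-time: (290/360)²·(1 − 57/290)·5.78²/57 = 0.305583
  stratum Part-time: (70/360)²·(1 − 4/70)·5.07²/4 = 0.229083
V̂(x̄_st) = 0.534666
SE(x̄_st) = √0.534666 = 0.731209

x̄_st ≈ 34.95, SE ≈ 0.731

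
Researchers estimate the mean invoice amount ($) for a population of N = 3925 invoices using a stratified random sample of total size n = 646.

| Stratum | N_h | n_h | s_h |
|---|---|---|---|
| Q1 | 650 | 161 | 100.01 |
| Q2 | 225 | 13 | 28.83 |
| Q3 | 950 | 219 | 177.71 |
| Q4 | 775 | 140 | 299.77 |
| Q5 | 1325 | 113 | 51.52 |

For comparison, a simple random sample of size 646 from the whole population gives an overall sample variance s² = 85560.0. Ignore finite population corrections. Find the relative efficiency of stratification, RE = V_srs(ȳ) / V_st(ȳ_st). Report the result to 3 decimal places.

V̂(ȳ_st) = Σ W_h² s_h²/n_h, with W_h = N_h/N and N = 3925:
  stratum Q1: (650/3925)²·100.01²/161 = 1.70376
  stratum Q2: (225/3925)²·28.83²/13 = 0.210103
  stratum Q3: (950/3925)²·177.71²/219 = 8.44788
  stratum Q4: (775/3925)²·299.77²/140 = 25.0249
  stratum Q5: (1325/3925)²·51.52²/113 = 2.67686
V_st = 38.0635
V_srs = s²/n = 85560.0/646 = 132.446
Relative efficiency = V_srs / V_st = 132.446/38.0635 = 3.4796

RE ≈ 3.480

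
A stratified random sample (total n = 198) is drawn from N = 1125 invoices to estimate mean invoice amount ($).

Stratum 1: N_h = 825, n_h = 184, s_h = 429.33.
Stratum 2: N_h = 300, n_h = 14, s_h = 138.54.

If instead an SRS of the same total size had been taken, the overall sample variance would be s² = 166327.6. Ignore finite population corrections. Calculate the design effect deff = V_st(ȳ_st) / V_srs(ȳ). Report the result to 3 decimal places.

V̂(ȳ_st) = Σ W_h² s_h²/n_h, with W_h = N_h/N and N = 1125:
  stratum 1: (825/1125)²·429.33²/184 = 538.725
  stratum 2: (300/1125)²·138.54²/14 = 97.4899
V_st = 636.215
V_srs = s²/n = 166327.6/198 = 840.038
deff = V_st / V_srs = 636.215/840.038 = 0.7574

deff ≈ 0.757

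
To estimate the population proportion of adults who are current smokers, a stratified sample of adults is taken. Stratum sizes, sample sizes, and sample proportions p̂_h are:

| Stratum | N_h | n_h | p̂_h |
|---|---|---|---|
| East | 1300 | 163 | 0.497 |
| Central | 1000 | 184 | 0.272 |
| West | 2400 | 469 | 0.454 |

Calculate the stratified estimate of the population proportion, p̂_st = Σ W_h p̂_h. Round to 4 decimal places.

p̂_st ≈ 0.4272

N = 4700; stratum weights W_h = N_h/N.
p̂_st = Σ W_h p̂_h = (1300·0.497 + 1000·0.272 + 2400·0.454)/4700 = 0.42717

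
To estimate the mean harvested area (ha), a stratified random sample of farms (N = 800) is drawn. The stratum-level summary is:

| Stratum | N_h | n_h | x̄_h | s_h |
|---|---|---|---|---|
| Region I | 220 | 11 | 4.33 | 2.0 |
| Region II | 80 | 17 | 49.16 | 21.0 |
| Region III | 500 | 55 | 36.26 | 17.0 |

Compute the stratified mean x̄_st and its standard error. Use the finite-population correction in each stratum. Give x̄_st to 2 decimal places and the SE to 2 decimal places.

x̄_st = Σ W_h x̄_h = (220·4.33 + 80·49.16 + 500·36.26)/800 = 28.76925
V̂(x̄_st) = Σ W_h² (1 − n_h/N_h) s_h²/n_h, with W_h = N_h/N and N = 800:
  stratum Region I: (220/800)²·(1 − 11/220)·2.0²/11 = 0.026125
  stratum Region II: (80/800)²·(1 − 17/80)·21.0²/17 = 0.204287
  stratum Region III: (500/800)²·(1 − 55/500)·17.0²/55 = 1.82678
V̂(x̄_st) = 2.05719
SE(x̄_st) = √2.05719 = 1.43429

x̄_st ≈ 28.77, SE ≈ 1.43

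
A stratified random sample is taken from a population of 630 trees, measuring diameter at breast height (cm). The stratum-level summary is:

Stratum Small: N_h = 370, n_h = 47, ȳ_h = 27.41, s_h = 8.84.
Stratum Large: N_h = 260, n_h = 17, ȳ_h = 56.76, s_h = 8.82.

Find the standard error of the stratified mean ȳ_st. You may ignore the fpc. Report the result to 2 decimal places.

V̂(ȳ_st) = Σ W_h² s_h²/n_h, with W_h = N_h/N and N = 630:
  stratum Small: (370/630)²·8.84²/47 = 0.573494
  stratum Large: (260/630)²·8.82²/17 = 0.779388
V̂(ȳ_st) = 1.35288
SE(ȳ_st) = √1.35288 = 1.16313

SE(ȳ_st) ≈ 1.16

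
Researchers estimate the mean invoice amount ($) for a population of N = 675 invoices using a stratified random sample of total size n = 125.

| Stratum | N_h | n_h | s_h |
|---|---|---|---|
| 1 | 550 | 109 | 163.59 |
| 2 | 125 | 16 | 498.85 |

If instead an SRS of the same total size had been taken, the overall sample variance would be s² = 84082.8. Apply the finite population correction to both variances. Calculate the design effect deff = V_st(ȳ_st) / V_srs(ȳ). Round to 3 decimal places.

V̂(ȳ_st) = Σ W_h² (1 − n_h/N_h) s_h²/n_h, with W_h = N_h/N and N = 675:
  stratum 1: (550/675)²·(1 − 109/550)·163.59²/109 = 130.702
  stratum 2: (125/675)²·(1 − 16/125)·498.85²/16 = 465.103
V_st = 595.804
V_srs = (1 − 125/675)·84082.8/125 = 548.095
deff = V_st / V_srs = 595.804/548.095 = 1.0870

deff ≈ 1.087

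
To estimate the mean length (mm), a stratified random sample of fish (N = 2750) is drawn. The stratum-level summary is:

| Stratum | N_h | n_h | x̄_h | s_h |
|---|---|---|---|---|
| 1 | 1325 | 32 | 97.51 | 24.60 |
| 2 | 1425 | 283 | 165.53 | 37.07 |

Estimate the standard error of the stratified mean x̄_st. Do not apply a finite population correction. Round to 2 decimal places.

V̂(x̄_st) = Σ W_h² s_h²/n_h, with W_h = N_h/N and N = 2750:
  stratum 1: (1325/2750)²·24.60²/32 = 4.39022
  stratum 2: (1425/2750)²·37.07²/283 = 1.30384
V̂(x̄_st) = 5.69406
SE(x̄_st) = √5.69406 = 2.38622

SE(x̄_st) ≈ 2.39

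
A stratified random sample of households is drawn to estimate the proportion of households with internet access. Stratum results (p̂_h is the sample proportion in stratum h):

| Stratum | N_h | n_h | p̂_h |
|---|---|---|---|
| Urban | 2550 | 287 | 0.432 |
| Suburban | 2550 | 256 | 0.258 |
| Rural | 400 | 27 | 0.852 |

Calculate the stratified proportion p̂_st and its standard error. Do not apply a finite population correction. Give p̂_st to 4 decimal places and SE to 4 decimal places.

N = 5500; stratum weights W_h = N_h/N.
p̂_st = Σ W_h p̂_h = (2550·0.432 + 2550·0.258 + 400·0.852)/5500 = 0.38187
V̂(p̂_st) = Σ W_h² p̂_h(1−p̂_h)/(n_h−1):
  stratum Urban: (2550/5500)²·0.432·0.568/286 = 0.000184426
  stratum Suburban: (2550/5500)²·0.258·0.742/255 = 0.000161376
  stratum Rural: (400/5500)²·0.852·0.148/26 = 2.56521e-05
V̂(p̂_st) = 0.000371453; SE = √V̂ = 0.0192731

p̂_st ≈ 0.3819, SE ≈ 0.0193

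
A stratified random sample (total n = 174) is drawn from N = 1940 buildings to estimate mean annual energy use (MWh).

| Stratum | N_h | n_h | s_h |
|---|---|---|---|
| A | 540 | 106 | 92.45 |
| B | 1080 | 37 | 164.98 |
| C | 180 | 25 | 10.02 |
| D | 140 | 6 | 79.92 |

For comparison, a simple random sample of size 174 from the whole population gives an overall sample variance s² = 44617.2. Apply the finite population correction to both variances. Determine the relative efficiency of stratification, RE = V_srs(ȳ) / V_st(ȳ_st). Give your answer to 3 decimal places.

V̂(ȳ_st) = Σ W_h² (1 − n_h/N_h) s_h²/n_h, with W_h = N_h/N and N = 1940:
  stratum A: (540/1940)²·(1 − 106/540)·92.45²/106 = 5.02097
  stratum B: (1080/1940)²·(1 − 37/1080)·164.98²/37 = 220.174
  stratum C: (180/1940)²·(1 − 25/180)·10.02²/25 = 0.0297712
  stratum D: (140/1940)²·(1 − 6/140)·79.92²/6 = 5.30627
V_st = 230.531
V_srs = (1 − 174/1940)·44617.2/174 = 233.422
Relative efficiency = V_srs / V_st = 233.422/230.531 = 1.0125

RE ≈ 1.013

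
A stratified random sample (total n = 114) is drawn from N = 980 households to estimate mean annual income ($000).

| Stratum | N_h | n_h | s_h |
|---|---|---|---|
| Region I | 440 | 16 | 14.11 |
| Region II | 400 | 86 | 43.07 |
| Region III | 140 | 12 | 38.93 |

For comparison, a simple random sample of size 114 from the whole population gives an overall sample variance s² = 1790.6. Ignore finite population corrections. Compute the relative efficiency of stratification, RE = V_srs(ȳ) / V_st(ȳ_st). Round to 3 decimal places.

RE ≈ 1.810

V̂(ȳ_st) = Σ W_h² s_h²/n_h, with W_h = N_h/N and N = 980:
  stratum Region I: (440/980)²·14.11²/16 = 2.50834
  stratum Region II: (400/980)²·43.07²/86 = 3.59351
  stratum Region III: (140/980)²·38.93²/12 = 2.57746
V_st = 8.67931
V_srs = s²/n = 1790.6/114 = 15.707
Relative efficiency = V_srs / V_st = 15.707/8.67931 = 1.8097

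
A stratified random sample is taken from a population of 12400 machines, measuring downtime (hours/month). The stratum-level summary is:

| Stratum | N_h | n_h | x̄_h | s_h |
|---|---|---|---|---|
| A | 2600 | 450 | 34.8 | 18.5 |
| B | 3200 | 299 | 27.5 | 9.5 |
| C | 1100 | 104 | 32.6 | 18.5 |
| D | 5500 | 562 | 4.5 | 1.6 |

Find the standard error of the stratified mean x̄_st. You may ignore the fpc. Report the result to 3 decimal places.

SE(x̄_st) ≈ 0.283

V̂(x̄_st) = Σ W_h² s_h²/n_h, with W_h = N_h/N and N = 12400:
  stratum A: (2600/12400)²·18.5²/450 = 0.0334375
  stratum B: (3200/12400)²·9.5²/299 = 0.0201017
  stratum C: (1100/12400)²·18.5²/104 = 0.0258972
  stratum D: (5500/12400)²·1.6²/562 = 0.00089616
V̂(x̄_st) = 0.0803325
SE(x̄_st) = √0.0803325 = 0.28343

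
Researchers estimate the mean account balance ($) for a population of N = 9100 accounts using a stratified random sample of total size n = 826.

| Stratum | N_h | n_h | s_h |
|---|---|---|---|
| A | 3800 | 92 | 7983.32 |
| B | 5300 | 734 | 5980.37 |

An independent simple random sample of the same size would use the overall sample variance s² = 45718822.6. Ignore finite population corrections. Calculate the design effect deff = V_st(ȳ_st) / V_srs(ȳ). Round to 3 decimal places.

V̂(ȳ_st) = Σ W_h² s_h²/n_h, with W_h = N_h/N and N = 9100:
  stratum A: (3800/9100)²·7983.32²/92 = 120799
  stratum B: (5300/9100)²·5980.37²/734 = 16528.3
V_st = 137327
V_srs = s²/n = 45718822.6/826 = 55349.7
deff = V_st / V_srs = 137327/55349.7 = 2.4811

deff ≈ 2.481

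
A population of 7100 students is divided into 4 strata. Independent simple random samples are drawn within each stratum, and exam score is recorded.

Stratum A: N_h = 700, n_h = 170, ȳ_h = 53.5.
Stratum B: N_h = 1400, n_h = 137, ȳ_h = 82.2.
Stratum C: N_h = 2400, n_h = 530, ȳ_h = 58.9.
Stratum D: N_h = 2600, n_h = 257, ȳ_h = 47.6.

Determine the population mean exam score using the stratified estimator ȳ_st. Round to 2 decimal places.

N = Σ N_h = 7100. Stratum weights W_h = N_h/N.
ȳ_st = (700·53.5 + 1400·82.2 + 2400·58.9 + 2600·47.6) / 7100 = 58.8239

ȳ_st ≈ 58.82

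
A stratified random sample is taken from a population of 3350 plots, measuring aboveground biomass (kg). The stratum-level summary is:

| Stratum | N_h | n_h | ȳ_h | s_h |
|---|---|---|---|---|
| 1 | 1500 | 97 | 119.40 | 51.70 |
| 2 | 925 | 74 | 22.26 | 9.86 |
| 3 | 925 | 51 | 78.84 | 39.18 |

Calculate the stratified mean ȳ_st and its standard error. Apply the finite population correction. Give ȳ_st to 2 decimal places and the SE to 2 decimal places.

ȳ_st ≈ 81.38, SE ≈ 2.73

ȳ_st = Σ W_h ȳ_h = (1500·119.40 + 925·22.26 + 925·78.84)/3350 = 81.37836
V̂(ȳ_st) = Σ W_h² (1 − n_h/N_h) s_h²/n_h, with W_h = N_h/N and N = 3350:
  stratum 1: (1500/3350)²·(1 − 97/1500)·51.70²/97 = 5.16736
  stratum 2: (925/3350)²·(1 − 74/925)·9.86²/74 = 0.0921518
  stratum 3: (925/3350)²·(1 − 51/925)·39.18²/51 = 2.16831
V̂(ȳ_st) = 7.42783
SE(ȳ_st) = √7.42783 = 2.7254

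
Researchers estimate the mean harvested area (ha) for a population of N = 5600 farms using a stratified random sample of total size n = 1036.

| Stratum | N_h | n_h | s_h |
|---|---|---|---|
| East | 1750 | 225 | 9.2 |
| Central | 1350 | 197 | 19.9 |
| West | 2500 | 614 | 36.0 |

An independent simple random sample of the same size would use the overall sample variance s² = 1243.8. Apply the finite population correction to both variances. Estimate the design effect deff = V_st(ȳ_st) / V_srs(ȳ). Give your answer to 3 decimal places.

deff ≈ 0.459

V̂(ȳ_st) = Σ W_h² (1 − n_h/N_h) s_h²/n_h, with W_h = N_h/N and N = 5600:
  stratum East: (1750/5600)²·(1 − 225/1750)·9.2²/225 = 0.0320129
  stratum Central: (1350/5600)²·(1 − 197/1350)·19.9²/197 = 0.0997762
  stratum West: (2500/5600)²·(1 − 614/2500)·36.0²/614 = 0.317353
V_st = 0.449142
V_srs = (1 − 1036/5600)·1243.8/1036 = 0.978472
deff = V_st / V_srs = 0.449142/0.978472 = 0.4590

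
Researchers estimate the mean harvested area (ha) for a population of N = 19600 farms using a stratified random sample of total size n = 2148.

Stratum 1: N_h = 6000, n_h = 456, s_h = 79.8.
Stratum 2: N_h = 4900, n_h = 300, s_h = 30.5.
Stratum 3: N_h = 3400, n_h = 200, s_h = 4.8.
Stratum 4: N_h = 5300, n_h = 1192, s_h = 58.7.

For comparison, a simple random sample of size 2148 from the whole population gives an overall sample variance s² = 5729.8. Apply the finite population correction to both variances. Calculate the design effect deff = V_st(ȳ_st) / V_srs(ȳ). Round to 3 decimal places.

deff ≈ 0.656

V̂(ȳ_st) = Σ W_h² (1 − n_h/N_h) s_h²/n_h, with W_h = N_h/N and N = 19600:
  stratum 1: (6000/19600)²·(1 − 456/6000)·79.8²/456 = 1.20921
  stratum 2: (4900/19600)²·(1 − 300/4900)·30.5²/300 = 0.181937
  stratum 3: (3400/19600)²·(1 − 200/3400)·4.8²/200 = 0.00326264
  stratum 4: (5300/19600)²·(1 − 1192/5300)·58.7²/1192 = 0.16383
V_st = 1.55824
V_srs = (1 − 2148/19600)·5729.8/2148 = 2.37517
deff = V_st / V_srs = 1.55824/2.37517 = 0.6561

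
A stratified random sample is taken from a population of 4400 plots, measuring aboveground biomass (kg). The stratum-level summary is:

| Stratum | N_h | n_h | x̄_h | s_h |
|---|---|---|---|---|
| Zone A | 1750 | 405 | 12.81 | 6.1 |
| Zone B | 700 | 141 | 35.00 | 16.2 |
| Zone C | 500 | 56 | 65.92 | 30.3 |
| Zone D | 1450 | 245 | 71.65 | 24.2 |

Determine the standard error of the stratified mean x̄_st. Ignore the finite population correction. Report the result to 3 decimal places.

SE(x̄_st) ≈ 0.730

V̂(x̄_st) = Σ W_h² s_h²/n_h, with W_h = N_h/N and N = 4400:
  stratum Zone A: (1750/4400)²·6.1²/405 = 0.0145337
  stratum Zone B: (700/4400)²·16.2²/141 = 0.0471088
  stratum Zone C: (500/4400)²·30.3²/56 = 0.211705
  stratum Zone D: (1450/4400)²·24.2²/245 = 0.259594
V̂(x̄_st) = 0.532942
SE(x̄_st) = √0.532942 = 0.730029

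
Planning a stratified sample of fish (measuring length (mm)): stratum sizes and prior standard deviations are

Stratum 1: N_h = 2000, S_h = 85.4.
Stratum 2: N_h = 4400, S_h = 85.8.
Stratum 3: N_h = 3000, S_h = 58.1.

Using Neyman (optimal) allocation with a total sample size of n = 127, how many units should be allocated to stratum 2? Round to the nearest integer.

Neyman allocation: n_h = n · N_h S_h / Σ N_i S_i, with n = 127.
  stratum 1: N_h·S_h = 2000·85.4 = 170800.00
  stratum 2: N_h·S_h = 4400·85.8 = 377520.00
  stratum 3: N_h·S_h = 3000·58.1 = 174300.00
Σ N_h S_h = 722620.00
n for stratum 2 = 127·377520.00/722620.00 = 66.349 → 66

66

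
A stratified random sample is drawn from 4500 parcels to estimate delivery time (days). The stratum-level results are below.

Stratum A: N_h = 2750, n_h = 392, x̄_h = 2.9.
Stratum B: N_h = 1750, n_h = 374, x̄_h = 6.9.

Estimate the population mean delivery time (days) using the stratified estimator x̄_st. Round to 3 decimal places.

x̄_st ≈ 4.456

N = Σ N_h = 4500. Stratum weights W_h = N_h/N.
x̄_st = (2750·2.9 + 1750·6.9) / 4500 = 4.45556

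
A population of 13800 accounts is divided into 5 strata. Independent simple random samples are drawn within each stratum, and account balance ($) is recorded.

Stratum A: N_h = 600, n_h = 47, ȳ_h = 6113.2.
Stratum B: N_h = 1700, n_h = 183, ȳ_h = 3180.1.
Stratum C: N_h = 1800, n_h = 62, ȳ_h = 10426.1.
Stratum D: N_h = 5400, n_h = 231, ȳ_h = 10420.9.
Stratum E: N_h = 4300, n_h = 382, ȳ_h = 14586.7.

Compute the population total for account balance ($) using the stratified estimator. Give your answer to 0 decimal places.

τ̂_st = Σ N_h ȳ_h = 600·6113.2 + 1700·3180.1 + 1800·10426.1 + 5400·10420.9 + 4300·14586.7 = 146836740

τ̂_st ≈ 146836740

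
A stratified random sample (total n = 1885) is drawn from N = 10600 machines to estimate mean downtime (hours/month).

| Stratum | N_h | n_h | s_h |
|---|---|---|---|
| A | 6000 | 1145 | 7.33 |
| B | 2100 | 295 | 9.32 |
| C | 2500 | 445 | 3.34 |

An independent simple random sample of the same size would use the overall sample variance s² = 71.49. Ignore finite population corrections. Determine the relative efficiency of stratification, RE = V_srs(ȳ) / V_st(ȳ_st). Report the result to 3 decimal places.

RE ≈ 1.355

V̂(ȳ_st) = Σ W_h² s_h²/n_h, with W_h = N_h/N and N = 10600:
  stratum A: (6000/10600)²·7.33²/1145 = 0.0150346
  stratum B: (2100/10600)²·9.32²/295 = 0.0115568
  stratum C: (2500/10600)²·3.34²/445 = 0.00139444
V_st = 0.0279859
V_srs = s²/n = 71.49/1885 = 0.0379257
Relative efficiency = V_srs / V_st = 0.0379257/0.0279859 = 1.3552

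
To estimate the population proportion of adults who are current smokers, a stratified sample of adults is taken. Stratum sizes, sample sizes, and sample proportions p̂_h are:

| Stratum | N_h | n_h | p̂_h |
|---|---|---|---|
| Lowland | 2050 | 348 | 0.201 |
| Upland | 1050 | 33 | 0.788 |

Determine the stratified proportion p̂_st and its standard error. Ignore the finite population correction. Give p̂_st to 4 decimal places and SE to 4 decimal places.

N = 3100; stratum weights W_h = N_h/N.
p̂_st = Σ W_h p̂_h = (2050·0.201 + 1050·0.788)/3100 = 0.39982
V̂(p̂_st) = Σ W_h² p̂_h(1−p̂_h)/(n_h−1):
  stratum Lowland: (2050/3100)²·0.201·0.799/347 = 0.000202394
  stratum Upland: (1050/3100)²·0.788·0.212/32 = 0.000598918
V̂(p̂_st) = 0.000801312; SE = √V̂ = 0.0283075

p̂_st ≈ 0.3998, SE ≈ 0.0283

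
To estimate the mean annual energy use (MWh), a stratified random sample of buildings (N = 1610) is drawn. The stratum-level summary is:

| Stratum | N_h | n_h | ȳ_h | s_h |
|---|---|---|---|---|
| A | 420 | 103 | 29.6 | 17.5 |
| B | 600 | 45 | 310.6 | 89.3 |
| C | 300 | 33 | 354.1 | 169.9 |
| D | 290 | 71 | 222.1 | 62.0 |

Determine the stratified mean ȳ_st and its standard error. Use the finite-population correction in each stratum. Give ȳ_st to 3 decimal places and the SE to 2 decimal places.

ȳ_st = Σ W_h ȳ_h = (420·29.6 + 600·310.6 + 300·354.1 + 290·222.1)/1610 = 229.46025
V̂(ȳ_st) = Σ W_h² (1 − n_h/N_h) s_h²/n_h, with W_h = N_h/N and N = 1610:
  stratum A: (420/1610)²·(1 − 103/420)·17.5²/103 = 0.15272
  stratum B: (600/1610)²·(1 − 45/600)·89.3²/45 = 22.7658
  stratum C: (300/1610)²·(1 − 33/300)·169.9²/33 = 27.0305
  stratum D: (290/1610)²·(1 − 71/290)·62.0²/71 = 1.32652
V̂(ȳ_st) = 51.2755
SE(ȳ_st) = √51.2755 = 7.16069

ȳ_st ≈ 229.460, SE ≈ 7.16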